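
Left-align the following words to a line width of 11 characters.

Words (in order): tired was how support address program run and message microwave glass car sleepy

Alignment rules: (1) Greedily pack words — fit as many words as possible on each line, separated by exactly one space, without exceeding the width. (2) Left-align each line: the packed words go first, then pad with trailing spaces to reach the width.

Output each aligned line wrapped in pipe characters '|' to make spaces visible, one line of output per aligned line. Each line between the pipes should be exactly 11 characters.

Line 1: ['tired', 'was'] (min_width=9, slack=2)
Line 2: ['how', 'support'] (min_width=11, slack=0)
Line 3: ['address'] (min_width=7, slack=4)
Line 4: ['program', 'run'] (min_width=11, slack=0)
Line 5: ['and', 'message'] (min_width=11, slack=0)
Line 6: ['microwave'] (min_width=9, slack=2)
Line 7: ['glass', 'car'] (min_width=9, slack=2)
Line 8: ['sleepy'] (min_width=6, slack=5)

Answer: |tired was  |
|how support|
|address    |
|program run|
|and message|
|microwave  |
|glass car  |
|sleepy     |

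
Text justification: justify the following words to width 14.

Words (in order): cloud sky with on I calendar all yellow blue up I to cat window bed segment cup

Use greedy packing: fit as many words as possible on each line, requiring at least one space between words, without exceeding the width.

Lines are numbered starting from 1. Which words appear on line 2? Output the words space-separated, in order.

Line 1: ['cloud', 'sky', 'with'] (min_width=14, slack=0)
Line 2: ['on', 'I', 'calendar'] (min_width=13, slack=1)
Line 3: ['all', 'yellow'] (min_width=10, slack=4)
Line 4: ['blue', 'up', 'I', 'to'] (min_width=12, slack=2)
Line 5: ['cat', 'window', 'bed'] (min_width=14, slack=0)
Line 6: ['segment', 'cup'] (min_width=11, slack=3)

Answer: on I calendar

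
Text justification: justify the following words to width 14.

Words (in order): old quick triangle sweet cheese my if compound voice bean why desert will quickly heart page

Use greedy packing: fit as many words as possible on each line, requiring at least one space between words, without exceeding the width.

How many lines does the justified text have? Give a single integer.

Line 1: ['old', 'quick'] (min_width=9, slack=5)
Line 2: ['triangle', 'sweet'] (min_width=14, slack=0)
Line 3: ['cheese', 'my', 'if'] (min_width=12, slack=2)
Line 4: ['compound', 'voice'] (min_width=14, slack=0)
Line 5: ['bean', 'why'] (min_width=8, slack=6)
Line 6: ['desert', 'will'] (min_width=11, slack=3)
Line 7: ['quickly', 'heart'] (min_width=13, slack=1)
Line 8: ['page'] (min_width=4, slack=10)
Total lines: 8

Answer: 8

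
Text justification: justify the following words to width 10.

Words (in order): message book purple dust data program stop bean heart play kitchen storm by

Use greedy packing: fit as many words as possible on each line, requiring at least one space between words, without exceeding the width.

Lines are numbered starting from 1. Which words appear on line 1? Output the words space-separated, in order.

Line 1: ['message'] (min_width=7, slack=3)
Line 2: ['book'] (min_width=4, slack=6)
Line 3: ['purple'] (min_width=6, slack=4)
Line 4: ['dust', 'data'] (min_width=9, slack=1)
Line 5: ['program'] (min_width=7, slack=3)
Line 6: ['stop', 'bean'] (min_width=9, slack=1)
Line 7: ['heart', 'play'] (min_width=10, slack=0)
Line 8: ['kitchen'] (min_width=7, slack=3)
Line 9: ['storm', 'by'] (min_width=8, slack=2)

Answer: message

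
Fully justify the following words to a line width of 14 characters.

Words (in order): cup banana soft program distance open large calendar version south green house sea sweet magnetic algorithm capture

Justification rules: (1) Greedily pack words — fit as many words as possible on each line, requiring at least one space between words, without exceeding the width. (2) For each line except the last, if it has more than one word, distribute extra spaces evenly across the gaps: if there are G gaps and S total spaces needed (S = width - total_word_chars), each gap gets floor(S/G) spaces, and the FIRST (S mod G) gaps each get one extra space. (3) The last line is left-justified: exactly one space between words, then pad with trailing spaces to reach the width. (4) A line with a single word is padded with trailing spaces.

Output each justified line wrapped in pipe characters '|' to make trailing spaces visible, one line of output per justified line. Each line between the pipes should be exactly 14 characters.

Answer: |cup     banana|
|soft   program|
|distance  open|
|large calendar|
|version  south|
|green    house|
|sea      sweet|
|magnetic      |
|algorithm     |
|capture       |

Derivation:
Line 1: ['cup', 'banana'] (min_width=10, slack=4)
Line 2: ['soft', 'program'] (min_width=12, slack=2)
Line 3: ['distance', 'open'] (min_width=13, slack=1)
Line 4: ['large', 'calendar'] (min_width=14, slack=0)
Line 5: ['version', 'south'] (min_width=13, slack=1)
Line 6: ['green', 'house'] (min_width=11, slack=3)
Line 7: ['sea', 'sweet'] (min_width=9, slack=5)
Line 8: ['magnetic'] (min_width=8, slack=6)
Line 9: ['algorithm'] (min_width=9, slack=5)
Line 10: ['capture'] (min_width=7, slack=7)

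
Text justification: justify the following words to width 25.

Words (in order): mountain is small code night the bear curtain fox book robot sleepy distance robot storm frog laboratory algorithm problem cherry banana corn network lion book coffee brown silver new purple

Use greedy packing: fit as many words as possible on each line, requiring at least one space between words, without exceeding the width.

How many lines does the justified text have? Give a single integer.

Answer: 9

Derivation:
Line 1: ['mountain', 'is', 'small', 'code'] (min_width=22, slack=3)
Line 2: ['night', 'the', 'bear', 'curtain'] (min_width=22, slack=3)
Line 3: ['fox', 'book', 'robot', 'sleepy'] (min_width=21, slack=4)
Line 4: ['distance', 'robot', 'storm', 'frog'] (min_width=25, slack=0)
Line 5: ['laboratory', 'algorithm'] (min_width=20, slack=5)
Line 6: ['problem', 'cherry', 'banana'] (min_width=21, slack=4)
Line 7: ['corn', 'network', 'lion', 'book'] (min_width=22, slack=3)
Line 8: ['coffee', 'brown', 'silver', 'new'] (min_width=23, slack=2)
Line 9: ['purple'] (min_width=6, slack=19)
Total lines: 9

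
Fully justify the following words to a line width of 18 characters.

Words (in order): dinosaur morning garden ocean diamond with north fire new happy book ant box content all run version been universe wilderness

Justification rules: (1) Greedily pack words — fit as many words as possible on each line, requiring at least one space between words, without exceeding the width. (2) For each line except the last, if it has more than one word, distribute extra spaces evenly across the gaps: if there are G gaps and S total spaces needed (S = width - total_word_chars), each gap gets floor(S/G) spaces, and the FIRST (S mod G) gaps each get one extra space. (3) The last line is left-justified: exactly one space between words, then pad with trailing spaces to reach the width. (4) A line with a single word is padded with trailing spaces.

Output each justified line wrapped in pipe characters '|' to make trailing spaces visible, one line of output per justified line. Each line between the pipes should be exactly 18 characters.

Line 1: ['dinosaur', 'morning'] (min_width=16, slack=2)
Line 2: ['garden', 'ocean'] (min_width=12, slack=6)
Line 3: ['diamond', 'with', 'north'] (min_width=18, slack=0)
Line 4: ['fire', 'new', 'happy'] (min_width=14, slack=4)
Line 5: ['book', 'ant', 'box'] (min_width=12, slack=6)
Line 6: ['content', 'all', 'run'] (min_width=15, slack=3)
Line 7: ['version', 'been'] (min_width=12, slack=6)
Line 8: ['universe'] (min_width=8, slack=10)
Line 9: ['wilderness'] (min_width=10, slack=8)

Answer: |dinosaur   morning|
|garden       ocean|
|diamond with north|
|fire   new   happy|
|book    ant    box|
|content   all  run|
|version       been|
|universe          |
|wilderness        |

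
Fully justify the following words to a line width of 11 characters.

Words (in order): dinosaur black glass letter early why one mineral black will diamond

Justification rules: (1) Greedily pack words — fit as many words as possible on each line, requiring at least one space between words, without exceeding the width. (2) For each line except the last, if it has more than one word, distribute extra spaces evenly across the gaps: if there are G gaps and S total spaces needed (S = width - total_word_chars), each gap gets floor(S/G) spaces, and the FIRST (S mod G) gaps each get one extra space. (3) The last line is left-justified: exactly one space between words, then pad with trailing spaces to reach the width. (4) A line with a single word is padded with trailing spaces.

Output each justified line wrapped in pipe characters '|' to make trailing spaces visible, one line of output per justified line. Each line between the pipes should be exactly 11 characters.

Line 1: ['dinosaur'] (min_width=8, slack=3)
Line 2: ['black', 'glass'] (min_width=11, slack=0)
Line 3: ['letter'] (min_width=6, slack=5)
Line 4: ['early', 'why'] (min_width=9, slack=2)
Line 5: ['one', 'mineral'] (min_width=11, slack=0)
Line 6: ['black', 'will'] (min_width=10, slack=1)
Line 7: ['diamond'] (min_width=7, slack=4)

Answer: |dinosaur   |
|black glass|
|letter     |
|early   why|
|one mineral|
|black  will|
|diamond    |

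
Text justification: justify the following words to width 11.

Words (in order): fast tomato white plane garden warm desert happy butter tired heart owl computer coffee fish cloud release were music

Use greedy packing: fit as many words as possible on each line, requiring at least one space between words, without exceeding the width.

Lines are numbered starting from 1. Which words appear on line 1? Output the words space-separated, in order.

Answer: fast tomato

Derivation:
Line 1: ['fast', 'tomato'] (min_width=11, slack=0)
Line 2: ['white', 'plane'] (min_width=11, slack=0)
Line 3: ['garden', 'warm'] (min_width=11, slack=0)
Line 4: ['desert'] (min_width=6, slack=5)
Line 5: ['happy'] (min_width=5, slack=6)
Line 6: ['butter'] (min_width=6, slack=5)
Line 7: ['tired', 'heart'] (min_width=11, slack=0)
Line 8: ['owl'] (min_width=3, slack=8)
Line 9: ['computer'] (min_width=8, slack=3)
Line 10: ['coffee', 'fish'] (min_width=11, slack=0)
Line 11: ['cloud'] (min_width=5, slack=6)
Line 12: ['release'] (min_width=7, slack=4)
Line 13: ['were', 'music'] (min_width=10, slack=1)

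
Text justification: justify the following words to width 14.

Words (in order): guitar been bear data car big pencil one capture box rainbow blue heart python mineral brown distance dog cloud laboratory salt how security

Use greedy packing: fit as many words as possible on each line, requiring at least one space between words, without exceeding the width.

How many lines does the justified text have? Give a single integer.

Answer: 12

Derivation:
Line 1: ['guitar', 'been'] (min_width=11, slack=3)
Line 2: ['bear', 'data', 'car'] (min_width=13, slack=1)
Line 3: ['big', 'pencil', 'one'] (min_width=14, slack=0)
Line 4: ['capture', 'box'] (min_width=11, slack=3)
Line 5: ['rainbow', 'blue'] (min_width=12, slack=2)
Line 6: ['heart', 'python'] (min_width=12, slack=2)
Line 7: ['mineral', 'brown'] (min_width=13, slack=1)
Line 8: ['distance', 'dog'] (min_width=12, slack=2)
Line 9: ['cloud'] (min_width=5, slack=9)
Line 10: ['laboratory'] (min_width=10, slack=4)
Line 11: ['salt', 'how'] (min_width=8, slack=6)
Line 12: ['security'] (min_width=8, slack=6)
Total lines: 12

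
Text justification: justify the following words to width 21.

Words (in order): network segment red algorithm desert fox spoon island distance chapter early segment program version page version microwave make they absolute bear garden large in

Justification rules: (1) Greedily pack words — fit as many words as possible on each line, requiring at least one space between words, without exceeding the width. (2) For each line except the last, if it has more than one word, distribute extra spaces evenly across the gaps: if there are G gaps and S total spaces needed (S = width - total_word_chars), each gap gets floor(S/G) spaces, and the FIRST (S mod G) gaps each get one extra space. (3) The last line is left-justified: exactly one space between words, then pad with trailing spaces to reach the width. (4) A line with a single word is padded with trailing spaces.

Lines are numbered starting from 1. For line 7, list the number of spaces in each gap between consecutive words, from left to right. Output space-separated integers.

Line 1: ['network', 'segment', 'red'] (min_width=19, slack=2)
Line 2: ['algorithm', 'desert', 'fox'] (min_width=20, slack=1)
Line 3: ['spoon', 'island', 'distance'] (min_width=21, slack=0)
Line 4: ['chapter', 'early', 'segment'] (min_width=21, slack=0)
Line 5: ['program', 'version', 'page'] (min_width=20, slack=1)
Line 6: ['version', 'microwave'] (min_width=17, slack=4)
Line 7: ['make', 'they', 'absolute'] (min_width=18, slack=3)
Line 8: ['bear', 'garden', 'large', 'in'] (min_width=20, slack=1)

Answer: 3 2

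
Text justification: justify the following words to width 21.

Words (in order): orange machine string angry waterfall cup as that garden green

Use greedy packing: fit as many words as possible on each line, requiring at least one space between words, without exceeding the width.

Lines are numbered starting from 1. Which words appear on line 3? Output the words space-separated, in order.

Line 1: ['orange', 'machine', 'string'] (min_width=21, slack=0)
Line 2: ['angry', 'waterfall', 'cup'] (min_width=19, slack=2)
Line 3: ['as', 'that', 'garden', 'green'] (min_width=20, slack=1)

Answer: as that garden green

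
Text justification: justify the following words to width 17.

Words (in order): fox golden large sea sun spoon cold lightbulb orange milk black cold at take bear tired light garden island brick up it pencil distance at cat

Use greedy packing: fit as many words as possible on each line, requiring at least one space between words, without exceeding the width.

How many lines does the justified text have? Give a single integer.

Answer: 10

Derivation:
Line 1: ['fox', 'golden', 'large'] (min_width=16, slack=1)
Line 2: ['sea', 'sun', 'spoon'] (min_width=13, slack=4)
Line 3: ['cold', 'lightbulb'] (min_width=14, slack=3)
Line 4: ['orange', 'milk', 'black'] (min_width=17, slack=0)
Line 5: ['cold', 'at', 'take', 'bear'] (min_width=17, slack=0)
Line 6: ['tired', 'light'] (min_width=11, slack=6)
Line 7: ['garden', 'island'] (min_width=13, slack=4)
Line 8: ['brick', 'up', 'it'] (min_width=11, slack=6)
Line 9: ['pencil', 'distance'] (min_width=15, slack=2)
Line 10: ['at', 'cat'] (min_width=6, slack=11)
Total lines: 10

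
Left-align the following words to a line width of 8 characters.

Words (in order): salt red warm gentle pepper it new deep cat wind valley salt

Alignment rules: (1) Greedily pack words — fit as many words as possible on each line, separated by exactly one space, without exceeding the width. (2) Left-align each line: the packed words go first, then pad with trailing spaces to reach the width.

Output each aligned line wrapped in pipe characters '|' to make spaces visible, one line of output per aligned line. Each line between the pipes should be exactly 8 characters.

Line 1: ['salt', 'red'] (min_width=8, slack=0)
Line 2: ['warm'] (min_width=4, slack=4)
Line 3: ['gentle'] (min_width=6, slack=2)
Line 4: ['pepper'] (min_width=6, slack=2)
Line 5: ['it', 'new'] (min_width=6, slack=2)
Line 6: ['deep', 'cat'] (min_width=8, slack=0)
Line 7: ['wind'] (min_width=4, slack=4)
Line 8: ['valley'] (min_width=6, slack=2)
Line 9: ['salt'] (min_width=4, slack=4)

Answer: |salt red|
|warm    |
|gentle  |
|pepper  |
|it new  |
|deep cat|
|wind    |
|valley  |
|salt    |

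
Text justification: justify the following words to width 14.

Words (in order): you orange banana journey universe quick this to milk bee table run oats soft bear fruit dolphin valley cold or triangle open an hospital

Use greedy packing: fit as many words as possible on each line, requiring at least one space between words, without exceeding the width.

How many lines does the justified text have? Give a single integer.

Answer: 10

Derivation:
Line 1: ['you', 'orange'] (min_width=10, slack=4)
Line 2: ['banana', 'journey'] (min_width=14, slack=0)
Line 3: ['universe', 'quick'] (min_width=14, slack=0)
Line 4: ['this', 'to', 'milk'] (min_width=12, slack=2)
Line 5: ['bee', 'table', 'run'] (min_width=13, slack=1)
Line 6: ['oats', 'soft', 'bear'] (min_width=14, slack=0)
Line 7: ['fruit', 'dolphin'] (min_width=13, slack=1)
Line 8: ['valley', 'cold', 'or'] (min_width=14, slack=0)
Line 9: ['triangle', 'open'] (min_width=13, slack=1)
Line 10: ['an', 'hospital'] (min_width=11, slack=3)
Total lines: 10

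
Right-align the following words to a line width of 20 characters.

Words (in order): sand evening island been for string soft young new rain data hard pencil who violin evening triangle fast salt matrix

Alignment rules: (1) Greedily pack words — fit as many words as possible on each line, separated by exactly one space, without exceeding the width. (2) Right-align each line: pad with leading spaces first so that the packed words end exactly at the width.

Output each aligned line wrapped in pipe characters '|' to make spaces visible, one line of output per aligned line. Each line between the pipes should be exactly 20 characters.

Answer: | sand evening island|
|been for string soft|
| young new rain data|
|     hard pencil who|
|      violin evening|
|  triangle fast salt|
|              matrix|

Derivation:
Line 1: ['sand', 'evening', 'island'] (min_width=19, slack=1)
Line 2: ['been', 'for', 'string', 'soft'] (min_width=20, slack=0)
Line 3: ['young', 'new', 'rain', 'data'] (min_width=19, slack=1)
Line 4: ['hard', 'pencil', 'who'] (min_width=15, slack=5)
Line 5: ['violin', 'evening'] (min_width=14, slack=6)
Line 6: ['triangle', 'fast', 'salt'] (min_width=18, slack=2)
Line 7: ['matrix'] (min_width=6, slack=14)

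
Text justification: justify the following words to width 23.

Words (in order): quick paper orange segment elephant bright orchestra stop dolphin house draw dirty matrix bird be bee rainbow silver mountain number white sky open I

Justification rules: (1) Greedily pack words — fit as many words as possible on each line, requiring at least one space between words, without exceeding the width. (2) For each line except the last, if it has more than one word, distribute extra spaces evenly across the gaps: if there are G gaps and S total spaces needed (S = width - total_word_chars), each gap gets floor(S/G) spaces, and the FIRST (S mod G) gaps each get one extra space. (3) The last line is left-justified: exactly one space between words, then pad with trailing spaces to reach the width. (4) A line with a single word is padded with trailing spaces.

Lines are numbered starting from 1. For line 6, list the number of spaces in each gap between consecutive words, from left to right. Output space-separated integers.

Line 1: ['quick', 'paper', 'orange'] (min_width=18, slack=5)
Line 2: ['segment', 'elephant', 'bright'] (min_width=23, slack=0)
Line 3: ['orchestra', 'stop', 'dolphin'] (min_width=22, slack=1)
Line 4: ['house', 'draw', 'dirty', 'matrix'] (min_width=23, slack=0)
Line 5: ['bird', 'be', 'bee', 'rainbow'] (min_width=19, slack=4)
Line 6: ['silver', 'mountain', 'number'] (min_width=22, slack=1)
Line 7: ['white', 'sky', 'open', 'I'] (min_width=16, slack=7)

Answer: 2 1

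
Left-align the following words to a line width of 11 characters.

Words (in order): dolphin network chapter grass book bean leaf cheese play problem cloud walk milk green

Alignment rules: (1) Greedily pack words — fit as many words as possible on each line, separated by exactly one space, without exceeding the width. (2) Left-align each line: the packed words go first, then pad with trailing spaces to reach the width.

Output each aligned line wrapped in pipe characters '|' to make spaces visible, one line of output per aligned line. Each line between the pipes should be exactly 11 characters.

Line 1: ['dolphin'] (min_width=7, slack=4)
Line 2: ['network'] (min_width=7, slack=4)
Line 3: ['chapter'] (min_width=7, slack=4)
Line 4: ['grass', 'book'] (min_width=10, slack=1)
Line 5: ['bean', 'leaf'] (min_width=9, slack=2)
Line 6: ['cheese', 'play'] (min_width=11, slack=0)
Line 7: ['problem'] (min_width=7, slack=4)
Line 8: ['cloud', 'walk'] (min_width=10, slack=1)
Line 9: ['milk', 'green'] (min_width=10, slack=1)

Answer: |dolphin    |
|network    |
|chapter    |
|grass book |
|bean leaf  |
|cheese play|
|problem    |
|cloud walk |
|milk green |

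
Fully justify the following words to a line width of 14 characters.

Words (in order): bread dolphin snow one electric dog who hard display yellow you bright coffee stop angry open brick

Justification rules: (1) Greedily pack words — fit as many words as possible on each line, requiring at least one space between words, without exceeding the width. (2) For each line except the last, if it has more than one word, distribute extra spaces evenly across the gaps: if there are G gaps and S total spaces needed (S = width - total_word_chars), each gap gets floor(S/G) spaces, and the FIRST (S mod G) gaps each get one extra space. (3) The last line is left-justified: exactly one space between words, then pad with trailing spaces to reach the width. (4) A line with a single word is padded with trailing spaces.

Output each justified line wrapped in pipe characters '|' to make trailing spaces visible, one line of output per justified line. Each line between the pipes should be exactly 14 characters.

Answer: |bread  dolphin|
|snow       one|
|electric   dog|
|who       hard|
|display yellow|
|you     bright|
|coffee    stop|
|angry     open|
|brick         |

Derivation:
Line 1: ['bread', 'dolphin'] (min_width=13, slack=1)
Line 2: ['snow', 'one'] (min_width=8, slack=6)
Line 3: ['electric', 'dog'] (min_width=12, slack=2)
Line 4: ['who', 'hard'] (min_width=8, slack=6)
Line 5: ['display', 'yellow'] (min_width=14, slack=0)
Line 6: ['you', 'bright'] (min_width=10, slack=4)
Line 7: ['coffee', 'stop'] (min_width=11, slack=3)
Line 8: ['angry', 'open'] (min_width=10, slack=4)
Line 9: ['brick'] (min_width=5, slack=9)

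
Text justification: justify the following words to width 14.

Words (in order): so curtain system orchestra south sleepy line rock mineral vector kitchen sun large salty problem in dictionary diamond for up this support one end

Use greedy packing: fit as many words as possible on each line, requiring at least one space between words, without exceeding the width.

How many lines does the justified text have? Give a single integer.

Line 1: ['so', 'curtain'] (min_width=10, slack=4)
Line 2: ['system'] (min_width=6, slack=8)
Line 3: ['orchestra'] (min_width=9, slack=5)
Line 4: ['south', 'sleepy'] (min_width=12, slack=2)
Line 5: ['line', 'rock'] (min_width=9, slack=5)
Line 6: ['mineral', 'vector'] (min_width=14, slack=0)
Line 7: ['kitchen', 'sun'] (min_width=11, slack=3)
Line 8: ['large', 'salty'] (min_width=11, slack=3)
Line 9: ['problem', 'in'] (min_width=10, slack=4)
Line 10: ['dictionary'] (min_width=10, slack=4)
Line 11: ['diamond', 'for', 'up'] (min_width=14, slack=0)
Line 12: ['this', 'support'] (min_width=12, slack=2)
Line 13: ['one', 'end'] (min_width=7, slack=7)
Total lines: 13

Answer: 13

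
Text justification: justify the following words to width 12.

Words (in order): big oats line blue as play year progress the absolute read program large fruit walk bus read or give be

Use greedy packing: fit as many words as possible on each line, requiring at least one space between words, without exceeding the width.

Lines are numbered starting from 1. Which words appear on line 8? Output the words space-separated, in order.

Answer: walk bus

Derivation:
Line 1: ['big', 'oats'] (min_width=8, slack=4)
Line 2: ['line', 'blue', 'as'] (min_width=12, slack=0)
Line 3: ['play', 'year'] (min_width=9, slack=3)
Line 4: ['progress', 'the'] (min_width=12, slack=0)
Line 5: ['absolute'] (min_width=8, slack=4)
Line 6: ['read', 'program'] (min_width=12, slack=0)
Line 7: ['large', 'fruit'] (min_width=11, slack=1)
Line 8: ['walk', 'bus'] (min_width=8, slack=4)
Line 9: ['read', 'or', 'give'] (min_width=12, slack=0)
Line 10: ['be'] (min_width=2, slack=10)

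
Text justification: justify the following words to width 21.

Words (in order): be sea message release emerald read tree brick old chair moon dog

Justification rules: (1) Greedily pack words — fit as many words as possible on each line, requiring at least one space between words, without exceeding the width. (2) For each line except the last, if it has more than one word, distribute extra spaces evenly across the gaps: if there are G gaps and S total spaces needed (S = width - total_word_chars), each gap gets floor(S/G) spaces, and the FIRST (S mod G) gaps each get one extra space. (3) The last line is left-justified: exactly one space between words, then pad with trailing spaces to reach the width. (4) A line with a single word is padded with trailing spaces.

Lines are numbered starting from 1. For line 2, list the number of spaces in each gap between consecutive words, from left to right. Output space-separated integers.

Answer: 2 1

Derivation:
Line 1: ['be', 'sea', 'message'] (min_width=14, slack=7)
Line 2: ['release', 'emerald', 'read'] (min_width=20, slack=1)
Line 3: ['tree', 'brick', 'old', 'chair'] (min_width=20, slack=1)
Line 4: ['moon', 'dog'] (min_width=8, slack=13)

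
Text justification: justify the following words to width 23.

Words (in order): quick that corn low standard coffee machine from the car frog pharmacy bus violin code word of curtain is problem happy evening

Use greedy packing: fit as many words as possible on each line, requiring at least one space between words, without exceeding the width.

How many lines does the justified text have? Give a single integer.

Answer: 6

Derivation:
Line 1: ['quick', 'that', 'corn', 'low'] (min_width=19, slack=4)
Line 2: ['standard', 'coffee', 'machine'] (min_width=23, slack=0)
Line 3: ['from', 'the', 'car', 'frog'] (min_width=17, slack=6)
Line 4: ['pharmacy', 'bus', 'violin'] (min_width=19, slack=4)
Line 5: ['code', 'word', 'of', 'curtain', 'is'] (min_width=23, slack=0)
Line 6: ['problem', 'happy', 'evening'] (min_width=21, slack=2)
Total lines: 6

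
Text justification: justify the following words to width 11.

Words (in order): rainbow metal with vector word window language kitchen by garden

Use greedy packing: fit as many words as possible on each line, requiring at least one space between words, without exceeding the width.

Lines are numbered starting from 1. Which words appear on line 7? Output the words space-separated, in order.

Line 1: ['rainbow'] (min_width=7, slack=4)
Line 2: ['metal', 'with'] (min_width=10, slack=1)
Line 3: ['vector', 'word'] (min_width=11, slack=0)
Line 4: ['window'] (min_width=6, slack=5)
Line 5: ['language'] (min_width=8, slack=3)
Line 6: ['kitchen', 'by'] (min_width=10, slack=1)
Line 7: ['garden'] (min_width=6, slack=5)

Answer: garden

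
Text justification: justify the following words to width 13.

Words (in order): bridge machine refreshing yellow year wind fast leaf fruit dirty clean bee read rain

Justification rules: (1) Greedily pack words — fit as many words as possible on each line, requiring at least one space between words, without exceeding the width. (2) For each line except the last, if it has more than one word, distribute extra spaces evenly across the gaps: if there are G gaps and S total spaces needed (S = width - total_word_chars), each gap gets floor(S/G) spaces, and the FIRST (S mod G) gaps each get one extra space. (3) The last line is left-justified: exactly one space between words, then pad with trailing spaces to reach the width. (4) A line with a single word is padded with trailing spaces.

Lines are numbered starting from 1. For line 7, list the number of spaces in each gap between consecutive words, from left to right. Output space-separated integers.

Line 1: ['bridge'] (min_width=6, slack=7)
Line 2: ['machine'] (min_width=7, slack=6)
Line 3: ['refreshing'] (min_width=10, slack=3)
Line 4: ['yellow', 'year'] (min_width=11, slack=2)
Line 5: ['wind', 'fast'] (min_width=9, slack=4)
Line 6: ['leaf', 'fruit'] (min_width=10, slack=3)
Line 7: ['dirty', 'clean'] (min_width=11, slack=2)
Line 8: ['bee', 'read', 'rain'] (min_width=13, slack=0)

Answer: 3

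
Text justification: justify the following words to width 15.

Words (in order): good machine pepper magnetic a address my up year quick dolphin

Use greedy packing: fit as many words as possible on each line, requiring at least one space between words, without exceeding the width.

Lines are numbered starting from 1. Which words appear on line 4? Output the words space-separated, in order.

Answer: year quick

Derivation:
Line 1: ['good', 'machine'] (min_width=12, slack=3)
Line 2: ['pepper', 'magnetic'] (min_width=15, slack=0)
Line 3: ['a', 'address', 'my', 'up'] (min_width=15, slack=0)
Line 4: ['year', 'quick'] (min_width=10, slack=5)
Line 5: ['dolphin'] (min_width=7, slack=8)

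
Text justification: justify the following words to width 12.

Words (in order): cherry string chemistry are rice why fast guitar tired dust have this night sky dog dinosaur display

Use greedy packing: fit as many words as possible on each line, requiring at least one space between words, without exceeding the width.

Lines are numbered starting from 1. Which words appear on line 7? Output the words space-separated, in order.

Line 1: ['cherry'] (min_width=6, slack=6)
Line 2: ['string'] (min_width=6, slack=6)
Line 3: ['chemistry'] (min_width=9, slack=3)
Line 4: ['are', 'rice', 'why'] (min_width=12, slack=0)
Line 5: ['fast', 'guitar'] (min_width=11, slack=1)
Line 6: ['tired', 'dust'] (min_width=10, slack=2)
Line 7: ['have', 'this'] (min_width=9, slack=3)
Line 8: ['night', 'sky'] (min_width=9, slack=3)
Line 9: ['dog', 'dinosaur'] (min_width=12, slack=0)
Line 10: ['display'] (min_width=7, slack=5)

Answer: have this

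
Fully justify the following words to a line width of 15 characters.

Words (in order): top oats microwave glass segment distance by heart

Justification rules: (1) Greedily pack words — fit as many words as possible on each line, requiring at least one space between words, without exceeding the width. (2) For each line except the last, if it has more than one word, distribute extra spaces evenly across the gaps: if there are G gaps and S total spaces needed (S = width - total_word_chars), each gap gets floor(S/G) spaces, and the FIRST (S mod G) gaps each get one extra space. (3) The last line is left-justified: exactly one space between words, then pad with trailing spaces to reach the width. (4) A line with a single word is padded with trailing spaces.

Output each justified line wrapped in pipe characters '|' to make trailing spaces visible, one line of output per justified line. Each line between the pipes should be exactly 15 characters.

Line 1: ['top', 'oats'] (min_width=8, slack=7)
Line 2: ['microwave', 'glass'] (min_width=15, slack=0)
Line 3: ['segment'] (min_width=7, slack=8)
Line 4: ['distance', 'by'] (min_width=11, slack=4)
Line 5: ['heart'] (min_width=5, slack=10)

Answer: |top        oats|
|microwave glass|
|segment        |
|distance     by|
|heart          |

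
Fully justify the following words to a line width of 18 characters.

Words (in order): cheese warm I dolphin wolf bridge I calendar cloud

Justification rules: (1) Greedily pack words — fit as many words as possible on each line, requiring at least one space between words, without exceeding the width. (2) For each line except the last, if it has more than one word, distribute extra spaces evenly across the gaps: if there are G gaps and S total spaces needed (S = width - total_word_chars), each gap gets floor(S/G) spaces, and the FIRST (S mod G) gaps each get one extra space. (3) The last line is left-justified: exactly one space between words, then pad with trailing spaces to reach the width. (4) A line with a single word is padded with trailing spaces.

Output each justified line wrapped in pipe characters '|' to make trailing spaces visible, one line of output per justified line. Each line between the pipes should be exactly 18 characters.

Line 1: ['cheese', 'warm', 'I'] (min_width=13, slack=5)
Line 2: ['dolphin', 'wolf'] (min_width=12, slack=6)
Line 3: ['bridge', 'I', 'calendar'] (min_width=17, slack=1)
Line 4: ['cloud'] (min_width=5, slack=13)

Answer: |cheese    warm   I|
|dolphin       wolf|
|bridge  I calendar|
|cloud             |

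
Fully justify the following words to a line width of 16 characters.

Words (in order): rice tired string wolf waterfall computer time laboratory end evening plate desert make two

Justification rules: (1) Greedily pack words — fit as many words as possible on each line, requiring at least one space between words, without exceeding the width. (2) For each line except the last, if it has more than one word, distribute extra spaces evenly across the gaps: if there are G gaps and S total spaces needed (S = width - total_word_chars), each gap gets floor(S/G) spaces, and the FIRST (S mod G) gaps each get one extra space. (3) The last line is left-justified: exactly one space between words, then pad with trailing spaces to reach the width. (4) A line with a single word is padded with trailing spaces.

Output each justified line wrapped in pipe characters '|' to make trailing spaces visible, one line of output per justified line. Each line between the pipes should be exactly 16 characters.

Line 1: ['rice', 'tired'] (min_width=10, slack=6)
Line 2: ['string', 'wolf'] (min_width=11, slack=5)
Line 3: ['waterfall'] (min_width=9, slack=7)
Line 4: ['computer', 'time'] (min_width=13, slack=3)
Line 5: ['laboratory', 'end'] (min_width=14, slack=2)
Line 6: ['evening', 'plate'] (min_width=13, slack=3)
Line 7: ['desert', 'make', 'two'] (min_width=15, slack=1)

Answer: |rice       tired|
|string      wolf|
|waterfall       |
|computer    time|
|laboratory   end|
|evening    plate|
|desert make two |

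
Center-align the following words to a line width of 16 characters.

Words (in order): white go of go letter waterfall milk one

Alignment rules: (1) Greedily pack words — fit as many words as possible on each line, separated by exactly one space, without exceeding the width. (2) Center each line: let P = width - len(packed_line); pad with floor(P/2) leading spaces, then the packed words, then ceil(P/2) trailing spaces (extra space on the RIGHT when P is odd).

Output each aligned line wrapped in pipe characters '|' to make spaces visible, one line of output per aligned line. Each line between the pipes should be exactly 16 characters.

Line 1: ['white', 'go', 'of', 'go'] (min_width=14, slack=2)
Line 2: ['letter', 'waterfall'] (min_width=16, slack=0)
Line 3: ['milk', 'one'] (min_width=8, slack=8)

Answer: | white go of go |
|letter waterfall|
|    milk one    |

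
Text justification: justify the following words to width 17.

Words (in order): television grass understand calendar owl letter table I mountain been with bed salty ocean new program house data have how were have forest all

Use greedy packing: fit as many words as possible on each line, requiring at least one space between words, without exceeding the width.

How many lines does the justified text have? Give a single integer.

Answer: 10

Derivation:
Line 1: ['television', 'grass'] (min_width=16, slack=1)
Line 2: ['understand'] (min_width=10, slack=7)
Line 3: ['calendar', 'owl'] (min_width=12, slack=5)
Line 4: ['letter', 'table', 'I'] (min_width=14, slack=3)
Line 5: ['mountain', 'been'] (min_width=13, slack=4)
Line 6: ['with', 'bed', 'salty'] (min_width=14, slack=3)
Line 7: ['ocean', 'new', 'program'] (min_width=17, slack=0)
Line 8: ['house', 'data', 'have'] (min_width=15, slack=2)
Line 9: ['how', 'were', 'have'] (min_width=13, slack=4)
Line 10: ['forest', 'all'] (min_width=10, slack=7)
Total lines: 10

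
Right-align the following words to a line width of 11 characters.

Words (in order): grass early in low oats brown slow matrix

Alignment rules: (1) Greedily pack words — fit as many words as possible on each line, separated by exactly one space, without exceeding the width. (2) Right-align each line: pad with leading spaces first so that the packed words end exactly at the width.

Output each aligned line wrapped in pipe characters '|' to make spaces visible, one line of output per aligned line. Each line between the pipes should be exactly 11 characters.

Answer: |grass early|
|in low oats|
| brown slow|
|     matrix|

Derivation:
Line 1: ['grass', 'early'] (min_width=11, slack=0)
Line 2: ['in', 'low', 'oats'] (min_width=11, slack=0)
Line 3: ['brown', 'slow'] (min_width=10, slack=1)
Line 4: ['matrix'] (min_width=6, slack=5)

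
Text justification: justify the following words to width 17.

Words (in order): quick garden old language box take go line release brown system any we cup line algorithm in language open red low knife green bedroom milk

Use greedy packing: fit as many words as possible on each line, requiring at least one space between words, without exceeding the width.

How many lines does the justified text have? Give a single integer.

Line 1: ['quick', 'garden', 'old'] (min_width=16, slack=1)
Line 2: ['language', 'box', 'take'] (min_width=17, slack=0)
Line 3: ['go', 'line', 'release'] (min_width=15, slack=2)
Line 4: ['brown', 'system', 'any'] (min_width=16, slack=1)
Line 5: ['we', 'cup', 'line'] (min_width=11, slack=6)
Line 6: ['algorithm', 'in'] (min_width=12, slack=5)
Line 7: ['language', 'open', 'red'] (min_width=17, slack=0)
Line 8: ['low', 'knife', 'green'] (min_width=15, slack=2)
Line 9: ['bedroom', 'milk'] (min_width=12, slack=5)
Total lines: 9

Answer: 9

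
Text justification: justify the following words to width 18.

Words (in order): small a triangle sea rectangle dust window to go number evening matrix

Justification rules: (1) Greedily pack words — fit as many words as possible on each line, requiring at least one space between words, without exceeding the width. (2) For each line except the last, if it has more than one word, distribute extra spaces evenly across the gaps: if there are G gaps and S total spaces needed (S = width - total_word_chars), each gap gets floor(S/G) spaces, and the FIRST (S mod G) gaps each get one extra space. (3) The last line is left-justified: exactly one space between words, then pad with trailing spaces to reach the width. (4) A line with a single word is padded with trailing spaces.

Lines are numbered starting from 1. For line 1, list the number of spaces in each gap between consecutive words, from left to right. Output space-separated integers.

Answer: 2 2

Derivation:
Line 1: ['small', 'a', 'triangle'] (min_width=16, slack=2)
Line 2: ['sea', 'rectangle', 'dust'] (min_width=18, slack=0)
Line 3: ['window', 'to', 'go'] (min_width=12, slack=6)
Line 4: ['number', 'evening'] (min_width=14, slack=4)
Line 5: ['matrix'] (min_width=6, slack=12)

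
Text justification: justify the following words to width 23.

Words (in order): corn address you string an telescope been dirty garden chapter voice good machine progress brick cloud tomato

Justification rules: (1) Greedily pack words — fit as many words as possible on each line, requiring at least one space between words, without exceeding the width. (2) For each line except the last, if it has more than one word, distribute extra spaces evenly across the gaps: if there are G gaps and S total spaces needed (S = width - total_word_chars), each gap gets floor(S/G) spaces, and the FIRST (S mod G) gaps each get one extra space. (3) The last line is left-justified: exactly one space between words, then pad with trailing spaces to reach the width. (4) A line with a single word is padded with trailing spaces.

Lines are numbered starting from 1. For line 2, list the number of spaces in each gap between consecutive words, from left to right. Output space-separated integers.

Line 1: ['corn', 'address', 'you', 'string'] (min_width=23, slack=0)
Line 2: ['an', 'telescope', 'been', 'dirty'] (min_width=23, slack=0)
Line 3: ['garden', 'chapter', 'voice'] (min_width=20, slack=3)
Line 4: ['good', 'machine', 'progress'] (min_width=21, slack=2)
Line 5: ['brick', 'cloud', 'tomato'] (min_width=18, slack=5)

Answer: 1 1 1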